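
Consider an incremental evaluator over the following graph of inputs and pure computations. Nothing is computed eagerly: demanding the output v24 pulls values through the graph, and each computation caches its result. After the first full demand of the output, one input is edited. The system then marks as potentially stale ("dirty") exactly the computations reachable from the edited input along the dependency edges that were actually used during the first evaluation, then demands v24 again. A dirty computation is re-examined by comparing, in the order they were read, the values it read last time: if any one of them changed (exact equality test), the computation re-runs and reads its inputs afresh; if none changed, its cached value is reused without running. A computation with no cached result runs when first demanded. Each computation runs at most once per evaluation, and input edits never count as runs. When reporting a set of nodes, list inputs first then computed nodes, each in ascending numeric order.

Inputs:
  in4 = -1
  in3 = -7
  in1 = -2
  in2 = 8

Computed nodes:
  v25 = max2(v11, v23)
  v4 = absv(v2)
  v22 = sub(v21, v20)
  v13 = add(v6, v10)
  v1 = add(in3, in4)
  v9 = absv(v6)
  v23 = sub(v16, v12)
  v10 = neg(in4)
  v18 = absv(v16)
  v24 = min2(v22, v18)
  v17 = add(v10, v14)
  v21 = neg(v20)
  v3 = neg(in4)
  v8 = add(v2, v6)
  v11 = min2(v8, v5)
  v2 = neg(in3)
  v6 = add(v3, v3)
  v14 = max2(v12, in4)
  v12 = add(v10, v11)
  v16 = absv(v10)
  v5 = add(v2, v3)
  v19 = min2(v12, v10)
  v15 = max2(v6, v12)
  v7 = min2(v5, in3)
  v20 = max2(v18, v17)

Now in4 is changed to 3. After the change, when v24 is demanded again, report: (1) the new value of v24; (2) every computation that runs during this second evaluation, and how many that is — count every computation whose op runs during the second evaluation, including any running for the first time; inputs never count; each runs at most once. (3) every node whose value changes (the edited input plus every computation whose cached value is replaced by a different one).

Initial pass — values computed on the first demand:
  v2 = neg(-7) = 7
  v3 = neg(-1) = 1
  v5 = add(7, 1) = 8
  v6 = add(1, 1) = 2
  v8 = add(7, 2) = 9
  v10 = neg(-1) = 1
  v11 = min2(9, 8) = 8
  v12 = add(1, 8) = 9
  v14 = max2(9, -1) = 9
  v16 = absv(1) = 1
  v17 = add(1, 9) = 10
  v18 = absv(1) = 1
  v20 = max2(1, 10) = 10
  v21 = neg(10) = -10
  v22 = sub(-10, 10) = -20
  v24 = min2(-20, 1) = -20

Second demand — change propagation:
  v3: re-runs because in4 -1->3; new result -3.
  v5: re-runs because v3 1->-3; new result 4.
  v6: re-runs because v3 1->-3; v3 1->-3; new result -6.
  v8: re-runs because v6 2->-6; new result 1.
  v10: re-runs because in4 -1->3; new result -3.
  v11: re-runs because v8 9->1; v5 8->4; new result 1.
  v12: re-runs because v10 1->-3; v11 8->1; new result -2.
  v14: re-runs because v12 9->-2; in4 -1->3; new result 3.
  v16: re-runs because v10 1->-3; new result 3.
  v17: re-runs because v10 1->-3; v14 9->3; new result 0.
  v18: re-runs because v16 1->3; new result 3.
  v20: re-runs because v18 1->3; v17 10->0; new result 3.
  v21: re-runs because v20 10->3; new result -3.
  v22: re-runs because v21 -10->-3; v20 10->3; new result -6.
  v24: re-runs because v22 -20->-6; v18 1->3; new result -6.

v24 now evaluates to -6.
Run set: v3, v5, v6, v8, v10, v11, v12, v14, v16, v17, v18, v20, v21, v22, v24 (15 run).
Changed values: in4, v3, v5, v6, v8, v10, v11, v12, v14, v16, v17, v18, v20, v21, v22, v24.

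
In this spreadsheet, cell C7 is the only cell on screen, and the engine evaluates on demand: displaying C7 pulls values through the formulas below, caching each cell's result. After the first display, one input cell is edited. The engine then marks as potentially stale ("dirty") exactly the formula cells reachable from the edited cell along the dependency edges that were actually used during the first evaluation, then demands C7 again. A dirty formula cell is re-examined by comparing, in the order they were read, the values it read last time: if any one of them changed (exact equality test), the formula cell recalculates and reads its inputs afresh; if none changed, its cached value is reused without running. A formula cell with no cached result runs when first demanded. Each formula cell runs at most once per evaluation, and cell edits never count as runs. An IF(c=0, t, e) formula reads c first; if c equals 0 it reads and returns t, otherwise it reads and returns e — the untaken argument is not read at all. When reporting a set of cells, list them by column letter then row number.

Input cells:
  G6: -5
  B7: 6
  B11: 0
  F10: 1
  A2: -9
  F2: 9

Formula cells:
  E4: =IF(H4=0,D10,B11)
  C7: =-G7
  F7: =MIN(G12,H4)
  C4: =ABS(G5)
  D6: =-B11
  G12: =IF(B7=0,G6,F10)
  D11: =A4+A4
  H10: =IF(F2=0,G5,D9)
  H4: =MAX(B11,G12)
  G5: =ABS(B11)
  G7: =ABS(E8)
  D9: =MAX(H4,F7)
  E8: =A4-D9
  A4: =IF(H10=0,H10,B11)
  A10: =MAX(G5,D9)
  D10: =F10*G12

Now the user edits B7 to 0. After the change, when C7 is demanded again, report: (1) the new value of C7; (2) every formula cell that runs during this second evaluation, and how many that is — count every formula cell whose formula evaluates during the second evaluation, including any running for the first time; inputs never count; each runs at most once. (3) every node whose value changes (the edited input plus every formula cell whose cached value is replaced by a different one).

C7 now evaluates to 0.
Run set: A4, C7, D9, E8, F7, G7, G12, H4, H10 (9 run).
Changed values: B7, C7, D9, E8, F7, G7, G12, H4, H10.

Initial pass — values computed on the first demand:
  G12 = IF(B7=0: B7=6 -> else branch F10) = 1
  H4 = MAX(0, 1) = 1
  F7 = MIN(1, 1) = 1
  D9 = MAX(1, 1) = 1
  H10 = IF(F2=0: F2=9 -> else branch D9) = 1
  A4 = IF(H10=0: H10=1 -> else branch B11) = 0
  E8 = 0 - 1 = -1
  G7 = ABS(-1) = 1
  C7 = -(1) = -1

Second demand — change propagation:
  G12: re-runs because B7 6->0; new result -5.
  H4: re-runs because G12 1->-5; new result 0.
  F7: re-runs because G12 1->-5; H4 1->0; new result -5.
  D9: re-runs because H4 1->0; F7 1->-5; new result 0.
  H10: re-runs because D9 1->0; new result 0.
  A4: re-runs because H10 1->0; new result 0 (unchanged).
  E8: re-runs because D9 1->0; new result 0.
  G7: re-runs because E8 -1->0; new result 0.
  C7: re-runs because G7 1->0; new result 0.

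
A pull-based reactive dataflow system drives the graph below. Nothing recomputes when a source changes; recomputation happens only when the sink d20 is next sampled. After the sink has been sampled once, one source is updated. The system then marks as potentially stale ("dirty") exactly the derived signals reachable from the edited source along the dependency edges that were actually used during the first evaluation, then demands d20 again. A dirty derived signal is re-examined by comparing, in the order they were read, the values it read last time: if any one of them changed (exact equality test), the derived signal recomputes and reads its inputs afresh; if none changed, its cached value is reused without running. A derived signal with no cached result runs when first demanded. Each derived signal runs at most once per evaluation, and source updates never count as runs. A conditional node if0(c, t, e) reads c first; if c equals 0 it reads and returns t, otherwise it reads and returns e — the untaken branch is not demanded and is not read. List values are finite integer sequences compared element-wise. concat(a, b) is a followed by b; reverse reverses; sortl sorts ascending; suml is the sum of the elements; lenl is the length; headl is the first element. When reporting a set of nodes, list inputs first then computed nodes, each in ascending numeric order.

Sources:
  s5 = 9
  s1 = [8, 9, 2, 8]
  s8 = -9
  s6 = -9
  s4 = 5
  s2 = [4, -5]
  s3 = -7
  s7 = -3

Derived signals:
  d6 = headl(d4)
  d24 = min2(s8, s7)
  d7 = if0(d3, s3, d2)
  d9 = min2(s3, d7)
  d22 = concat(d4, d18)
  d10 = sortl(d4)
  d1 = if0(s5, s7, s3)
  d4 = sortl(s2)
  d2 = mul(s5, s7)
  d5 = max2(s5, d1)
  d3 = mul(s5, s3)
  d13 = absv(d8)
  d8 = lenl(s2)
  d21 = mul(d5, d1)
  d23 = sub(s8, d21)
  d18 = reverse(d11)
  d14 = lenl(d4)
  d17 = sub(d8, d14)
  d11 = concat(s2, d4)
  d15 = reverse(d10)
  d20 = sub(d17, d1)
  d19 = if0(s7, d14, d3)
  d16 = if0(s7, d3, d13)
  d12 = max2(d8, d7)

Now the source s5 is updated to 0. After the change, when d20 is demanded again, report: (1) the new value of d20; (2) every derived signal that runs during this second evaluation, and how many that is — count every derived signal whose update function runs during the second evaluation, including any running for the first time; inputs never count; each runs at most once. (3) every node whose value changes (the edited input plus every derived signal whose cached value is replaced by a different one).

New value of d20: 3.
Derived signals that run: d1, d20 — 2 in total.
Values that change: s5, d1, d20.

First evaluation (everything demanded from the output):
  d1 = if0(s5=9 -> else branch s3) = -7
  d4 = sortl([4, -5]) = [-5, 4]
  d8 = lenl([4, -5]) = 2
  d14 = lenl([-5, 4]) = 2
  d17 = sub(2, 2) = 0
  d20 = sub(0, -7) = 7

Propagation after the edit:
  d1: runs — s5 9->0; result -3.
  d20: runs — d1 -7->-3; result 3.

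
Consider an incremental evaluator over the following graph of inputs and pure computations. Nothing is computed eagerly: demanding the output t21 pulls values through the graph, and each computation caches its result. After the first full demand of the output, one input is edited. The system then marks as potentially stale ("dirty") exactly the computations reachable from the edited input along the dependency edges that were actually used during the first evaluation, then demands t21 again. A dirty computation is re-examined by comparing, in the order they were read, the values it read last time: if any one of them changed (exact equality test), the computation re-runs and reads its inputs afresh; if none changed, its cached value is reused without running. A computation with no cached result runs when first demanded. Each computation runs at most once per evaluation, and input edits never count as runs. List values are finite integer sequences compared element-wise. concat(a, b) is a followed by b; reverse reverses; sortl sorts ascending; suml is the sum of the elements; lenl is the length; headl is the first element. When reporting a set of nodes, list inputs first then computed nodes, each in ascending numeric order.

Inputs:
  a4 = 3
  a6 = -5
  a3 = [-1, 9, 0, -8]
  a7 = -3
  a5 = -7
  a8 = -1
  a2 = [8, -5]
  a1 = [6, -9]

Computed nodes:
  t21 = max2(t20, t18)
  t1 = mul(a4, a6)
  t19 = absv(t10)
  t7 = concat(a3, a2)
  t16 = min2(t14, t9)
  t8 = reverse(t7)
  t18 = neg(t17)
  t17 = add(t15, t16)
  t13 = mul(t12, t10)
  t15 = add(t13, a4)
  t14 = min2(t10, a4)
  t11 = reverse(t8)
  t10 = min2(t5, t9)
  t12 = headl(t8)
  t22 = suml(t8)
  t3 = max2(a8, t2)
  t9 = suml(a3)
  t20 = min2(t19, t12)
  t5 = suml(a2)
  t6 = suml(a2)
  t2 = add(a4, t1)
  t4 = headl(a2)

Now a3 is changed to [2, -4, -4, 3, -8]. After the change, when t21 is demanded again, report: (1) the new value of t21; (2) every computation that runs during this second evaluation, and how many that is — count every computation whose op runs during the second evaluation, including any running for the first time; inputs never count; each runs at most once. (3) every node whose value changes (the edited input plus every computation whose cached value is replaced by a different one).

t21 now evaluates to -5.
Run set: t7, t8, t9, t10, t12, t13, t14, t15, t16, t17, t18, t19, t20, t21 (14 run).
Changed values: a3, t7, t8, t9, t10, t13, t14, t15, t16, t17, t18, t19, t21.

Initial pass — values computed on the first demand:
  t5 = suml([8, -5]) = 3
  t7 = concat([-1, 9, 0, -8], [8, -5]) = [-1, 9, 0, -8, 8, -5]
  t8 = reverse([-1, 9, 0, -8, 8, -5]) = [-5, 8, -8, 0, 9, -1]
  t9 = suml([-1, 9, 0, -8]) = 0
  t10 = min2(3, 0) = 0
  t12 = headl([-5, 8, -8, 0, 9, -1]) = -5
  t13 = mul(-5, 0) = 0
  t14 = min2(0, 3) = 0
  t15 = add(0, 3) = 3
  t16 = min2(0, 0) = 0
  t17 = add(3, 0) = 3
  t18 = neg(3) = -3
  t19 = absv(0) = 0
  t20 = min2(0, -5) = -5
  t21 = max2(-5, -3) = -3

Second demand — change propagation:
  t7: re-runs because a3 [-1, 9, 0, -8]->[2, -4, -4, 3, -8]; new result [2, -4, -4, 3, -8, 8, -5].
  t8: re-runs because t7 [-1, 9, 0, -8, 8, -5]->[2, -4, -4, 3, -8, 8, -5]; new result [-5, 8, -8, 3, -4, -4, 2].
  t9: re-runs because a3 [-1, 9, 0, -8]->[2, -4, -4, 3, -8]; new result -11.
  t10: re-runs because t9 0->-11; new result -11.
  t12: re-runs because t8 [-5, 8, -8, 0, 9, -1]->[-5, 8, -8, 3, -4, -4, 2]; new result -5 (unchanged).
  t13: re-runs because t10 0->-11; new result 55.
  t14: re-runs because t10 0->-11; new result -11.
  t15: re-runs because t13 0->55; new result 58.
  t16: re-runs because t14 0->-11; t9 0->-11; new result -11.
  t17: re-runs because t15 3->58; t16 0->-11; new result 47.
  t18: re-runs because t17 3->47; new result -47.
  t19: re-runs because t10 0->-11; new result 11.
  t20: re-runs because t19 0->11; new result -5 (unchanged).
  t21: re-runs because t18 -3->-47; new result -5.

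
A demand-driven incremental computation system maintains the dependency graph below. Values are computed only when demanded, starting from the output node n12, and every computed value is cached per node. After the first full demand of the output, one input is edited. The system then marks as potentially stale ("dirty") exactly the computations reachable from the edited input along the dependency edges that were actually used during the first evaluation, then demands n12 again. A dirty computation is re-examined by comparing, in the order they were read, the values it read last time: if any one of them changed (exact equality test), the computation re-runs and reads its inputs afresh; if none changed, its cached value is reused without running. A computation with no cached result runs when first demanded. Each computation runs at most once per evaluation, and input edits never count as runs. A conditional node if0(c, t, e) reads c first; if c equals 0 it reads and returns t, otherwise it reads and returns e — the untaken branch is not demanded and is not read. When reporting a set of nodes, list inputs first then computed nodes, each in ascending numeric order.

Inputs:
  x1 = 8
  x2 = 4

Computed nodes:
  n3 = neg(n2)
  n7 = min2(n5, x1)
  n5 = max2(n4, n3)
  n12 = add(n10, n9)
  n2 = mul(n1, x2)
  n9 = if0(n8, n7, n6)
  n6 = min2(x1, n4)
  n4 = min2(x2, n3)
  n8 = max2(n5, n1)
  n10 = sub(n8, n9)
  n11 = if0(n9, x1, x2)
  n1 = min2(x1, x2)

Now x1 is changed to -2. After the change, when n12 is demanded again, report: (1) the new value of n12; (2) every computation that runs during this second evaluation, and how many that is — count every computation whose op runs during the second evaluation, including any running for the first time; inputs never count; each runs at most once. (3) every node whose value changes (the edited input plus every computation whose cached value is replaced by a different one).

New value of n12: 8.
Computations that run: n1, n2, n3, n4, n5, n6, n8, n9, n10, n12 — 10 in total.
Values that change: x1, n1, n2, n3, n4, n5, n6, n8, n9, n10, n12.

First evaluation (everything demanded from the output):
  n1 = min2(8, 4) = 4
  n2 = mul(4, 4) = 16
  n3 = neg(16) = -16
  n4 = min2(4, -16) = -16
  n5 = max2(-16, -16) = -16
  n6 = min2(8, -16) = -16
  n8 = max2(-16, 4) = 4
  n9 = if0(n8=4 -> else branch n6) = -16
  n10 = sub(4, -16) = 20
  n12 = add(20, -16) = 4

Propagation after the edit:
  n1: runs — x1 8->-2; result -2.
  n2: runs — n1 4->-2; result -8.
  n3: runs — n2 16->-8; result 8.
  n4: runs — n3 -16->8; result 4.
  n5: runs — n4 -16->4; n3 -16->8; result 8.
  n6: runs — x1 8->-2; n4 -16->4; result -2.
  n8: runs — n5 -16->8; n1 4->-2; result 8.
  n9: runs — n8 4->8; n6 -16->-2; result -2.
  n10: runs — n8 4->8; n9 -16->-2; result 10.
  n12: runs — n10 20->10; n9 -16->-2; result 8.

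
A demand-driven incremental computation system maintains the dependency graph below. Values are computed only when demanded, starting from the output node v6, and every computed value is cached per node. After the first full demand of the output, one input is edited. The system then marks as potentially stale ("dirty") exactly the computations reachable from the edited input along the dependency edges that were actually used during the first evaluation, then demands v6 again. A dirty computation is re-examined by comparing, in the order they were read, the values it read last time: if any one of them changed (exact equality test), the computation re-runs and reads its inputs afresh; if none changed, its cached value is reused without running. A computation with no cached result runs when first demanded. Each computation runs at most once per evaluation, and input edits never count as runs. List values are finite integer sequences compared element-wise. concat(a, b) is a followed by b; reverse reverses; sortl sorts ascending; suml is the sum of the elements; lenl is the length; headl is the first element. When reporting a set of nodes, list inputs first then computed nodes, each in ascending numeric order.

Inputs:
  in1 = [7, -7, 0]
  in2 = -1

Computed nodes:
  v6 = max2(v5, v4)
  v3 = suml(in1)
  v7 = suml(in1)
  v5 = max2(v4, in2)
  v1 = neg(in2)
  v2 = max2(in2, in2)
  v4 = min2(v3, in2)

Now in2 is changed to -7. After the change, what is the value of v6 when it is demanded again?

First evaluation (everything demanded from the output):
  v3 = suml([7, -7, 0]) = 0
  v4 = min2(0, -1) = -1
  v5 = max2(-1, -1) = -1
  v6 = max2(-1, -1) = -1

Propagation after the edit:
  v4: runs — in2 -1->-7; result -7.
  v5: runs — v4 -1->-7; in2 -1->-7; result -7.
  v6: runs — v5 -1->-7; v4 -1->-7; result -7.

New value of v6: -7.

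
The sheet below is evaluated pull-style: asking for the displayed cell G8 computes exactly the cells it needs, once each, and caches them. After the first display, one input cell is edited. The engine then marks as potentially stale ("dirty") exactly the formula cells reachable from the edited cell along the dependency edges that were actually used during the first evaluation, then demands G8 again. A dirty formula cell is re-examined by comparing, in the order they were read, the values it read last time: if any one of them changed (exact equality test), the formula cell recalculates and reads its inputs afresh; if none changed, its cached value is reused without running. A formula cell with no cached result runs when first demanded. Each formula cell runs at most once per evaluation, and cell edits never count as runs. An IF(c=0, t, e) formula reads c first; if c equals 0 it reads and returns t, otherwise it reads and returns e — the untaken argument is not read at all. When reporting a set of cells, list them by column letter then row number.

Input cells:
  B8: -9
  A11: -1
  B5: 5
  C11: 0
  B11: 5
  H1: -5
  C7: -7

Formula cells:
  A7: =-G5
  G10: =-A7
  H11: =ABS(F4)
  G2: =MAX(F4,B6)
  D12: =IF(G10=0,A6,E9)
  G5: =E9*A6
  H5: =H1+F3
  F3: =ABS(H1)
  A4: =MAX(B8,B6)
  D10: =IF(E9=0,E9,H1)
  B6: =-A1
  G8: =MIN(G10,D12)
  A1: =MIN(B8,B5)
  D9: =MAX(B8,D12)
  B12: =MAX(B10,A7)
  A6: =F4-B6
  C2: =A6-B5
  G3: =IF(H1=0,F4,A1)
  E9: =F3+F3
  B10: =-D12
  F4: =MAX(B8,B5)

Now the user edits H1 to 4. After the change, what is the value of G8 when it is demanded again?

First demand of the output computes:
  A1 = MIN(-9, 5) = -9
  B6 = -(-9) = 9
  F3 = ABS(-5) = 5
  E9 = 5 + 5 = 10
  F4 = MAX(-9, 5) = 5
  A6 = 5 - 9 = -4
  G5 = 10 * -4 = -40
  A7 = -(-40) = 40
  G10 = -(40) = -40
  D12 = IF(G10=0: G10=-40 -> else branch E9) = 10
  G8 = MIN(-40, 10) = -40

After the edit, cleaning proceeds:
  F3: a read changed (H1 -5->4) — executes, giving 4.
  E9: a read changed (F3 5->4; F3 5->4) — executes, giving 8.
  G5: a read changed (E9 10->8) — executes, giving -32.
  A7: a read changed (G5 -40->-32) — executes, giving 32.
  G10: a read changed (A7 40->32) — executes, giving -32.
  D12: a read changed (G10 -40->-32; E9 10->8) — executes, giving 8.
  G8: a read changed (G10 -40->-32; D12 10->8) — executes, giving -32.

Demanding G8 again yields -32.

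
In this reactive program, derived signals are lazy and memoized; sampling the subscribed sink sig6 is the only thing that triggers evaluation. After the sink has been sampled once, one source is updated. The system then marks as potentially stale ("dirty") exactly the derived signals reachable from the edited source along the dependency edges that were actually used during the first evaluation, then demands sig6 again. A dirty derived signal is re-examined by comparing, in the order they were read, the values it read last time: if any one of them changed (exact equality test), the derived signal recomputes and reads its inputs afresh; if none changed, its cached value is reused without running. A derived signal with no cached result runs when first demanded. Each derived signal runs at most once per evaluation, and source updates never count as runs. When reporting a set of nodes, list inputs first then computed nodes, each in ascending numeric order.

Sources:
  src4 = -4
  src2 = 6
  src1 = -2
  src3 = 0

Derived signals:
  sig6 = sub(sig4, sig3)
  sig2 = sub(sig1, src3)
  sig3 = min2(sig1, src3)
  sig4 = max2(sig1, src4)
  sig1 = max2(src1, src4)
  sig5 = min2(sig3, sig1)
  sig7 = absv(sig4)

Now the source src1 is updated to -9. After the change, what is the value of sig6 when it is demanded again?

Demanding sig6 again yields 0.

First demand of the output computes:
  sig1 = max2(-2, -4) = -2
  sig3 = min2(-2, 0) = -2
  sig4 = max2(-2, -4) = -2
  sig6 = sub(-2, -2) = 0

After the edit, cleaning proceeds:
  sig1: a read changed (src1 -2->-9) — executes, giving -4.
  sig3: a read changed (sig1 -2->-4) — executes, giving -4.
  sig4: a read changed (sig1 -2->-4) — executes, giving -4.
  sig6: a read changed (sig4 -2->-4; sig3 -2->-4) — executes, giving 0 — identical to its old value.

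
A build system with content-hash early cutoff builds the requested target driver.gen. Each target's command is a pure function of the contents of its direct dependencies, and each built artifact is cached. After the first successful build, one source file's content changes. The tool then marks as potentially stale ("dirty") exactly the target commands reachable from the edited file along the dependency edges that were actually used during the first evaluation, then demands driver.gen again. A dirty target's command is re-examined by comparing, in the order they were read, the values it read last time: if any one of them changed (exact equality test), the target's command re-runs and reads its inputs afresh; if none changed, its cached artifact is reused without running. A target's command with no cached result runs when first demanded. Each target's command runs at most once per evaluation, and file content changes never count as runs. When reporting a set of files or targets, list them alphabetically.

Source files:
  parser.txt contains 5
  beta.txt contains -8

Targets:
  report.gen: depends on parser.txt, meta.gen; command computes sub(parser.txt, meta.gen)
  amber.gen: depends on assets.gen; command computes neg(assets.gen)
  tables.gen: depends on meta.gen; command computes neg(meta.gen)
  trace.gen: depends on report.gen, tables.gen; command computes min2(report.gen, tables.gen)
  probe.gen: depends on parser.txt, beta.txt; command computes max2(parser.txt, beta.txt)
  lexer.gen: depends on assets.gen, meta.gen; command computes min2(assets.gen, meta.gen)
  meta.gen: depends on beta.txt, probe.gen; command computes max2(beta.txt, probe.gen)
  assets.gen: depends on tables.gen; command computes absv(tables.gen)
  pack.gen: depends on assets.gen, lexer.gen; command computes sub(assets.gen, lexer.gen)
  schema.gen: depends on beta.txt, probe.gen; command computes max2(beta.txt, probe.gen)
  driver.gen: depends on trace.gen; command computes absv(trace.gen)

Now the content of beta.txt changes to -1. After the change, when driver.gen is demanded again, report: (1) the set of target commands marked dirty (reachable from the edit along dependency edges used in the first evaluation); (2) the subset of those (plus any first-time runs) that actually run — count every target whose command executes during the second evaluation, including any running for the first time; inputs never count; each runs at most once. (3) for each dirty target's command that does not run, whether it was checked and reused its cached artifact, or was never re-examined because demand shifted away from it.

First evaluation (everything demanded from the output):
  probe.gen = max2(5, -8) = 5
  meta.gen = max2(-8, 5) = 5
  report.gen = sub(5, 5) = 0
  tables.gen = neg(5) = -5
  trace.gen = min2(0, -5) = -5
  driver.gen = absv(-5) = 5

Propagation after the edit:
  probe.gen: runs — beta.txt -8->-1; result 5 (same value as before).
  meta.gen: runs — beta.txt -8->-1; result 5 (same value as before).
  report.gen: checked — values it read are unchanged (parser.txt unchanged, meta.gen unchanged); reused cached 0 without running.
  tables.gen: checked — values it read are unchanged (meta.gen unchanged); reused cached -5 without running.
  trace.gen: checked — values it read are unchanged (report.gen unchanged, tables.gen unchanged); reused cached -5 without running.
  driver.gen: checked — values it read are unchanged (trace.gen unchanged); reused cached 5 without running.

Key observation: the cutoff stops propagation at report.gen — its inputs' values are unchanged, so it reuses its cache.

Marked dirty: driver.gen, meta.gen, probe.gen, report.gen, tables.gen, trace.gen.
Target commands that run: meta.gen, probe.gen — 2 in total.
Checked but reused from cache: driver.gen, report.gen, tables.gen, trace.gen.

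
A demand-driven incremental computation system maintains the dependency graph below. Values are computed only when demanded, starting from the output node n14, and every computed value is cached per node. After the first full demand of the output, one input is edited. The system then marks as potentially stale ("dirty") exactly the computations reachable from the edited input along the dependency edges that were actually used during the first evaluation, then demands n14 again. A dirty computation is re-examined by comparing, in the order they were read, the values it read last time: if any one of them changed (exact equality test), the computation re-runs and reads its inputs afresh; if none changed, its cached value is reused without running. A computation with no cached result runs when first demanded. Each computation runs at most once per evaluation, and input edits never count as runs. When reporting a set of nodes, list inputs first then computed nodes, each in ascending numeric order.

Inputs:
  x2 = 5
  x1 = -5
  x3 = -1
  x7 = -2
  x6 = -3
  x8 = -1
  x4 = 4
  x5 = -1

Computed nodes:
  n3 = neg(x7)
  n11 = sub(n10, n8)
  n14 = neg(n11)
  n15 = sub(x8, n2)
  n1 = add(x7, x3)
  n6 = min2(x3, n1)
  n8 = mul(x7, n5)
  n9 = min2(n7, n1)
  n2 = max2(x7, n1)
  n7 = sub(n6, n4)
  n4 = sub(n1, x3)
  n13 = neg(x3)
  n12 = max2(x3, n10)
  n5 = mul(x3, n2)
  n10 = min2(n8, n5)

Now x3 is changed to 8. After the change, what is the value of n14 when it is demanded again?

First evaluation (everything demanded from the output):
  n1 = add(-2, -1) = -3
  n2 = max2(-2, -3) = -2
  n5 = mul(-1, -2) = 2
  n8 = mul(-2, 2) = -4
  n10 = min2(-4, 2) = -4
  n11 = sub(-4, -4) = 0
  n14 = neg(0) = 0

Propagation after the edit:
  n1: runs — x3 -1->8; result 6.
  n2: runs — n1 -3->6; result 6.
  n5: runs — x3 -1->8; n2 -2->6; result 48.
  n8: runs — n5 2->48; result -96.
  n10: runs — n8 -4->-96; n5 2->48; result -96.
  n11: runs — n10 -4->-96; n8 -4->-96; result 0 (same value as before).
  n14: checked — values it read are unchanged (n11 unchanged); reused cached 0 without running.

Key observation: the change is absorbed at n11 — it re-runs but produces the same value, and the output's value is unchanged.

New value of n14: 0.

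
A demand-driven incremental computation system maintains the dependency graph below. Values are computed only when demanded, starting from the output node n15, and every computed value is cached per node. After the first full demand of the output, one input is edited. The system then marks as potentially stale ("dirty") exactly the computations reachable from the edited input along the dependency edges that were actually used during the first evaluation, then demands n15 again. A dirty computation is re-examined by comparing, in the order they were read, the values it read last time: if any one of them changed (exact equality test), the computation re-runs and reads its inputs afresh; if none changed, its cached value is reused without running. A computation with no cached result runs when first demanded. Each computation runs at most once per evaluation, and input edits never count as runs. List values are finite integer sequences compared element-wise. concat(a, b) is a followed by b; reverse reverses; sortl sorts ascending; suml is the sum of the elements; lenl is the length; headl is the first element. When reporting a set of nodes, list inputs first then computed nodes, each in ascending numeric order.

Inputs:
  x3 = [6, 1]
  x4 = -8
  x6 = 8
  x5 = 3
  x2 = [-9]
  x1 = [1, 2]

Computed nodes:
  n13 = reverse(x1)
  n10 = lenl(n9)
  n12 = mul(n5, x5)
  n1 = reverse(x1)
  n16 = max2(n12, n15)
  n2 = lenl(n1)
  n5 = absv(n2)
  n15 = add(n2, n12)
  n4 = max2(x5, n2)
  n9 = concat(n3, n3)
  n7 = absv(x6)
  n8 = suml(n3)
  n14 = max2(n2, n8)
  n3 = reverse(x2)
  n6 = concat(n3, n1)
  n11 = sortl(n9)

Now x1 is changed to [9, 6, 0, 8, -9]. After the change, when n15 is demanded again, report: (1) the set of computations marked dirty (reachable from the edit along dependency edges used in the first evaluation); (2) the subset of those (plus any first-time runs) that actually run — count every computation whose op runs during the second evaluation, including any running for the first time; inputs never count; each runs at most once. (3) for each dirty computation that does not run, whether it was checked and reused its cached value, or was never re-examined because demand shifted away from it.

Marked dirty: n1, n2, n5, n12, n15.
Computations that run: n1, n2, n5, n12, n15 — 5 in total.
Every dirty computation ran.

First evaluation (everything demanded from the output):
  n1 = reverse([1, 2]) = [2, 1]
  n2 = lenl([2, 1]) = 2
  n5 = absv(2) = 2
  n12 = mul(2, 3) = 6
  n15 = add(2, 6) = 8

Propagation after the edit:
  n1: runs — x1 [1, 2]->[9, 6, 0, 8, -9]; result [-9, 8, 0, 6, 9].
  n2: runs — n1 [2, 1]->[-9, 8, 0, 6, 9]; result 5.
  n5: runs — n2 2->5; result 5.
  n12: runs — n5 2->5; result 15.
  n15: runs — n2 2->5; n12 6->15; result 20.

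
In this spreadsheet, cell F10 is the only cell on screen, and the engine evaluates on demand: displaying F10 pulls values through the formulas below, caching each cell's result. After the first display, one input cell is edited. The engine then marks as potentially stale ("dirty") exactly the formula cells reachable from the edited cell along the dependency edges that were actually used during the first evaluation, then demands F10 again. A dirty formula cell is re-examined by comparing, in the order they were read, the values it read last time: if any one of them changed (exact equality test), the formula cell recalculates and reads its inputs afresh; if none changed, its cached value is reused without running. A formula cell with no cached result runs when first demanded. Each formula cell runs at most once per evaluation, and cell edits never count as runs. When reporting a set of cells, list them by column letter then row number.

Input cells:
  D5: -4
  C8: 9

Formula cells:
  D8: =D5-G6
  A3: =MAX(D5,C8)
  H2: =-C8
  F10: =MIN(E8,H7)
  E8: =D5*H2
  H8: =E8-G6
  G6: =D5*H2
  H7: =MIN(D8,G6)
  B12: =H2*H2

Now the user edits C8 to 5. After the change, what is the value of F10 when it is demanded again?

Initial pass — values computed on the first demand:
  H2 = -(9) = -9
  E8 = -4 * -9 = 36
  G6 = -4 * -9 = 36
  D8 = -4 - 36 = -40
  H7 = MIN(-40, 36) = -40
  F10 = MIN(36, -40) = -40

Second demand — change propagation:
  H2: re-runs because C8 9->5; new result -5.
  E8: re-runs because H2 -9->-5; new result 20.
  G6: re-runs because H2 -9->-5; new result 20.
  D8: re-runs because G6 36->20; new result -24.
  H7: re-runs because D8 -40->-24; G6 36->20; new result -24.
  F10: re-runs because E8 36->20; H7 -40->-24; new result -24.

F10 now evaluates to -24.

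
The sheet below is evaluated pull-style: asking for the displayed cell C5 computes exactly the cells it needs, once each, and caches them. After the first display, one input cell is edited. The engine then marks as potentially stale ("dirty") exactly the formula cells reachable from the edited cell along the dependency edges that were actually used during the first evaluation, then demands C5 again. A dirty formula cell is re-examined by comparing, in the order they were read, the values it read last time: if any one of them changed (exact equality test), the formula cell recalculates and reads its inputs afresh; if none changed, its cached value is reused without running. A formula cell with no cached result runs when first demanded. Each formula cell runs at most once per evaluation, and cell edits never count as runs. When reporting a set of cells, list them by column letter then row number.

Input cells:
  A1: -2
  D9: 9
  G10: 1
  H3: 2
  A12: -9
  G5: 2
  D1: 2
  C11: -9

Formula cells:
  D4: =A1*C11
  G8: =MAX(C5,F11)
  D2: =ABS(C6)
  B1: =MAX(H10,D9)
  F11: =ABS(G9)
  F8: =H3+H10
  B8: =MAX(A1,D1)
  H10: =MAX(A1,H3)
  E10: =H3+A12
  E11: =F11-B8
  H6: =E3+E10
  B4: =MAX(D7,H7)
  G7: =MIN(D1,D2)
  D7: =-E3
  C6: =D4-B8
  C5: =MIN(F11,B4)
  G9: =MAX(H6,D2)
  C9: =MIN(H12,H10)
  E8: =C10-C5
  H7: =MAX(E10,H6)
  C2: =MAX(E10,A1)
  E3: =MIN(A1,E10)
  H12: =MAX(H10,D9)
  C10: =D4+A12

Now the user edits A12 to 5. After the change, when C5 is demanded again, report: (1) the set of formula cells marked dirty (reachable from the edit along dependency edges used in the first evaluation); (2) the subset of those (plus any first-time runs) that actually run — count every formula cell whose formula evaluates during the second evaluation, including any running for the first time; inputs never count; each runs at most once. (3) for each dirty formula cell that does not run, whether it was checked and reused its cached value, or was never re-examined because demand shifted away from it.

The edit dirties: B4, C5, D7, E3, E10, F11, G9, H6, H7.
7 formula cells run: B4, D7, E3, E10, G9, H6, H7.
Cache hits after checking: C5, F11.
Note where the cutoff bites: F11 is checked, finds nothing changed, and keeps its cache.

First demand of the output computes:
  B8 = MAX(-2, 2) = 2
  D4 = -2 * -9 = 18
  C6 = 18 - 2 = 16
  D2 = ABS(16) = 16
  E10 = 2 + -9 = -7
  E3 = MIN(-2, -7) = -7
  D7 = -(-7) = 7
  H6 = -7 + -7 = -14
  G9 = MAX(-14, 16) = 16
  F11 = ABS(16) = 16
  H7 = MAX(-7, -14) = -7
  B4 = MAX(7, -7) = 7
  C5 = MIN(16, 7) = 7

After the edit, cleaning proceeds:
  E10: a read changed (A12 -9->5) — executes, giving 7.
  E3: a read changed (E10 -7->7) — executes, giving -2.
  D7: a read changed (E3 -7->-2) — executes, giving 2.
  H6: a read changed (E3 -7->-2; E10 -7->7) — executes, giving 5.
  G9: a read changed (H6 -14->5) — executes, giving 16 — identical to its old value.
  F11: dirty, but its reads are unchanged (G9 unchanged); cached 16 stands.
  H7: a read changed (E10 -7->7; H6 -14->5) — executes, giving 7.
  B4: a read changed (D7 7->2; H7 -7->7) — executes, giving 7 — identical to its old value.
  C5: dirty, but its reads are unchanged (F11 unchanged, B4 unchanged); cached 7 stands.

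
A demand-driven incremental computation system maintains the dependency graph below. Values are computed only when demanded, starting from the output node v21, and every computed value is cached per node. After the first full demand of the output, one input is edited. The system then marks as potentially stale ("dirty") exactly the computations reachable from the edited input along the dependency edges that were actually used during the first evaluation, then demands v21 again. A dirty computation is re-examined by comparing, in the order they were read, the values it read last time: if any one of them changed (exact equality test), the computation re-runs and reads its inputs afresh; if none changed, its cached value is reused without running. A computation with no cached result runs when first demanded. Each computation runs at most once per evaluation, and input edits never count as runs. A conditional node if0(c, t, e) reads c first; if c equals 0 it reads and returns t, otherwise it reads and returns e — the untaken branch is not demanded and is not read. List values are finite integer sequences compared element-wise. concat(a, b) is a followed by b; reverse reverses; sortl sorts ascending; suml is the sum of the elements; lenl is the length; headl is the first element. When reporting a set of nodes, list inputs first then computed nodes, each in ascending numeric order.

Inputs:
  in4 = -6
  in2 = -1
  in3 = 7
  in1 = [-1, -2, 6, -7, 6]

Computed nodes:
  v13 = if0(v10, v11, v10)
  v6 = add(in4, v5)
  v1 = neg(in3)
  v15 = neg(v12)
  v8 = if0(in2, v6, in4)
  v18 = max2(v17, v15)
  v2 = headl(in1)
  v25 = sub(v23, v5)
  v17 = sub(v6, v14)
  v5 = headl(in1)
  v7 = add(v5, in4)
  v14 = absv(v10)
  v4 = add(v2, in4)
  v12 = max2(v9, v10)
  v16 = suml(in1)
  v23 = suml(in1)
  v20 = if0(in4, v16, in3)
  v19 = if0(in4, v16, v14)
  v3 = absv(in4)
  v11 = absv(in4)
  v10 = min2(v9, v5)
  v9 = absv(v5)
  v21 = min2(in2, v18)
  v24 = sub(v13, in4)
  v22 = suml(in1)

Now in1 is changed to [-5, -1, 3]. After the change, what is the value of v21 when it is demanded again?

New value of v21: -5.

First evaluation (everything demanded from the output):
  v5 = headl([-1, -2, 6, -7, 6]) = -1
  v6 = add(-6, -1) = -7
  v9 = absv(-1) = 1
  v10 = min2(1, -1) = -1
  v12 = max2(1, -1) = 1
  v14 = absv(-1) = 1
  v15 = neg(1) = -1
  v17 = sub(-7, 1) = -8
  v18 = max2(-8, -1) = -1
  v21 = min2(-1, -1) = -1

Propagation after the edit:
  v5: runs — in1 [-1, -2, 6, -7, 6]->[-5, -1, 3]; result -5.
  v6: runs — v5 -1->-5; result -11.
  v9: runs — v5 -1->-5; result 5.
  v10: runs — v9 1->5; v5 -1->-5; result -5.
  v12: runs — v9 1->5; v10 -1->-5; result 5.
  v14: runs — v10 -1->-5; result 5.
  v15: runs — v12 1->5; result -5.
  v17: runs — v6 -7->-11; v14 1->5; result -16.
  v18: runs — v17 -8->-16; v15 -1->-5; result -5.
  v21: runs — v18 -1->-5; result -5.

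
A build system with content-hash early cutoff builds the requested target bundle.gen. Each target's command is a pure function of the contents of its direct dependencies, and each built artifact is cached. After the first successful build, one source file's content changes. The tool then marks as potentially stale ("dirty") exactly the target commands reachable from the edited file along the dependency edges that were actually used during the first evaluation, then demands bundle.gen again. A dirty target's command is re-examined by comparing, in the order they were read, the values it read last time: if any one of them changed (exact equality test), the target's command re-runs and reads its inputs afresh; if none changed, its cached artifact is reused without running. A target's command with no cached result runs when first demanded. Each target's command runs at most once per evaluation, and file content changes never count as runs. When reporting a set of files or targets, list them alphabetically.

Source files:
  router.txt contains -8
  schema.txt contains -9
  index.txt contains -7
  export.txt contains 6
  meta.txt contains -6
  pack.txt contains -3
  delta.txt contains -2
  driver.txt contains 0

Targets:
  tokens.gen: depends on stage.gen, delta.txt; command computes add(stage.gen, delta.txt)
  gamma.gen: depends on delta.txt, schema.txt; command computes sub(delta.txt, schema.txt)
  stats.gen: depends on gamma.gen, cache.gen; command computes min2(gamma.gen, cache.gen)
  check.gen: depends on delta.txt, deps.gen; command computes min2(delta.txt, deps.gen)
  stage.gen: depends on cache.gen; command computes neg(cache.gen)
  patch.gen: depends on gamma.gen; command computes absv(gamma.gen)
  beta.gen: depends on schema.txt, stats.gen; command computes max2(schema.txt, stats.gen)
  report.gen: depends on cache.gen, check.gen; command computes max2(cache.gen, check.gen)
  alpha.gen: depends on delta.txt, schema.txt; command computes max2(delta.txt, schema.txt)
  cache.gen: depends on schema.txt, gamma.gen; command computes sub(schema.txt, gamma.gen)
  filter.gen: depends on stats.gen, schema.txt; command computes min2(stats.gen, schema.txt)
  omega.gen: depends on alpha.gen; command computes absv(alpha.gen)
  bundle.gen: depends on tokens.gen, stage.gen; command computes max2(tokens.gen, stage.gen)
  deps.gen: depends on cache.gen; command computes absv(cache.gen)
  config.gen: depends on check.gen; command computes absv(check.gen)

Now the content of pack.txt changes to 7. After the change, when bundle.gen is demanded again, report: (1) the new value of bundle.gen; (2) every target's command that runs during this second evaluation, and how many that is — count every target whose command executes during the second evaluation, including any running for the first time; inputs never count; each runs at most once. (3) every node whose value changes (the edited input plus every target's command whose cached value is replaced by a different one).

First evaluation (everything demanded from the output):
  gamma.gen = sub(-2, -9) = 7
  cache.gen = sub(-9, 7) = -16
  stage.gen = neg(-16) = 16
  tokens.gen = add(16, -2) = 14
  bundle.gen = max2(14, 16) = 16

Propagation after the edit:
  pack.txt feeds no computation that the output demands — nothing is marked dirty and nothing runs.

Key observation: pack.txt is never demanded by the output, so the edit triggers no recomputation at all.

New value of bundle.gen: 16.
Target commands that run: none — 0 in total.
Values that change: pack.txt.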